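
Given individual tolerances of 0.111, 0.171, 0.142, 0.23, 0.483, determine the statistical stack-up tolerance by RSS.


RSS = sqrt(0.111^2 + 0.171^2 + 0.142^2 + 0.23^2 + 0.483^2)
= sqrt(0.347915)
= 0.5898

0.5898


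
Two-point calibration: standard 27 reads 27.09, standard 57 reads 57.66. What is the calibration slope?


slope = (y2 - y1) / (x2 - x1)
= (57.66 - 27.09) / (57 - 27)
= 30.5700 / 30
= 1.0190

1.0190


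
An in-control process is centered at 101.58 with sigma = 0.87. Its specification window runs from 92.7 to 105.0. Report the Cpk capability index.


Cpu = (USL - mean) / (3*sigma) = (105.0 - 101.58) / (3*0.87) = 1.3103
Cpl = (mean - LSL) / (3*sigma) = (101.58 - 92.7) / (3*0.87) = 3.4023
Cpk = min(Cpu, Cpl) = 1.3103

1.3103


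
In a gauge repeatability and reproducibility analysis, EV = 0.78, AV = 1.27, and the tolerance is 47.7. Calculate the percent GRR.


GRR = sqrt(EV^2 + AV^2) = sqrt(0.78^2 + 1.27^2) = 1.4904026
%GRR = GRR / tol * 100 = 1.4904026 / 47.7 * 100
%GRR = 3.1245

3.1245


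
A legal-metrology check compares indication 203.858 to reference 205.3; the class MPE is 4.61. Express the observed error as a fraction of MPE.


e = indication - reference = 203.858 - 205.3 = -1.4420
|e| = 1.4420
ratio = |e| / MPE = 1.4420 / 4.61
ratio = 0.3128

0.3128


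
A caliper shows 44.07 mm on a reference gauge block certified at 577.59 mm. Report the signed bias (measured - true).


Systematic error = measured - true
= 44.07 - 577.59
= -533.5200

-533.5200


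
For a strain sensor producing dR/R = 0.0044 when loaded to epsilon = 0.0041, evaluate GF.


GF = (dR/R) / epsilon
= 0.0044 / 0.0041
= 1.0732

1.0732


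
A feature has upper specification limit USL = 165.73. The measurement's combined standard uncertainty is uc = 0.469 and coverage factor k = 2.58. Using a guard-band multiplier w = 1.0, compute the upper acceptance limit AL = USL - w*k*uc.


U = k * uc = 2.58 * 0.469 = 1.21002
guard band g = w * U = 1.0 * 1.21002 = 1.21002
AL = USL - g = 165.73 - 1.21002
AL = 164.5200

164.5200


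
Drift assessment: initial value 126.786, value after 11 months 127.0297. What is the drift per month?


rate = (v2 - v1) / months
= (127.0297 - 126.786) / 11
= 0.2437 / 11
= 0.0222

0.0222


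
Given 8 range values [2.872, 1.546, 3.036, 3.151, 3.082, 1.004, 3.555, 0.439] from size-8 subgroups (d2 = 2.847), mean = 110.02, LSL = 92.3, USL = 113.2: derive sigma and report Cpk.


R_bar = (2.872 + 1.546 + 3.036 + 3.151 + 3.082 + 1.004 + 3.555 + 0.439) / 8 = 2.335625
sigma = R_bar / d2 = 2.335625 / 2.847 = 0.8203811
Cp = (USL - LSL)/(6*sigma) = (113.2 - 92.3)/(6*0.8203811) = 4.2460
Cpu = (113.2 - 110.02)/(3*0.8203811) = 1.2921
Cpl = (110.02 - 92.3)/(3*0.8203811) = 7.1999
Cpk = min(Cpu, Cpl) = 1.2921

1.2921


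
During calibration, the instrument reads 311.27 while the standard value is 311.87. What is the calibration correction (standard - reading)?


Correction = standard - reading
= 311.87 - 311.27
= 0.6000

0.6000


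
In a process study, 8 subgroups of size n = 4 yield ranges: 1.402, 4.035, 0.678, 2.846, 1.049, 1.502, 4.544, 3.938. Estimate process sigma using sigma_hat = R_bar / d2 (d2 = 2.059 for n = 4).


R_bar = (1.402 + 4.035 + 0.678 + 2.846 + 1.049 + 1.502 + 4.544 + 3.938) / 8
R_bar = 19.994 / 8 = 2.49925
sigma_hat = R_bar / d2 = 2.49925 / 2.059 = 1.2138

1.2138


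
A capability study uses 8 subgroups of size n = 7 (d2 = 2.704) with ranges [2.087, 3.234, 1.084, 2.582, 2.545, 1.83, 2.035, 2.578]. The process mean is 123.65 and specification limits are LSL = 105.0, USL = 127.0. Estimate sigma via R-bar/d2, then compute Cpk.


R_bar = (2.087 + 3.234 + 1.084 + 2.582 + 2.545 + 1.83 + 2.035 + 2.578) / 8 = 2.246875
sigma = R_bar / d2 = 2.246875 / 2.704 = 0.8309449
Cp = (USL - LSL)/(6*sigma) = (127.0 - 105.0)/(6*0.8309449) = 4.4126
Cpu = (127.0 - 123.65)/(3*0.8309449) = 1.3439
Cpl = (123.65 - 105.0)/(3*0.8309449) = 7.4814
Cpk = min(Cpu, Cpl) = 1.3439

1.3439


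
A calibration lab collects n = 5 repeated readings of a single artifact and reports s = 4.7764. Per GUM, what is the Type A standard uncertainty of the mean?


u_A = s / sqrt(n)
u_A = 4.7764 / sqrt(5)
u_A = 4.7764 / 2.236068
u_A = 2.1361

2.1361


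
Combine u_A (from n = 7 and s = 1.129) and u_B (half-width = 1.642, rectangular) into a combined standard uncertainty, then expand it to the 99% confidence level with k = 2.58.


u_A = s / sqrt(n) = 1.129 / sqrt(7) = 0.42672189
u_B = half_width / sqrt(3) = 1.642 / sqrt(3) = 0.94800914
uc = sqrt(u_A^2 + u_B^2) = sqrt(0.42672189^2 + 0.94800914^2) = 1.0396215
U = k * uc = 2.58 * 1.0396215
U = 2.6822

2.6822


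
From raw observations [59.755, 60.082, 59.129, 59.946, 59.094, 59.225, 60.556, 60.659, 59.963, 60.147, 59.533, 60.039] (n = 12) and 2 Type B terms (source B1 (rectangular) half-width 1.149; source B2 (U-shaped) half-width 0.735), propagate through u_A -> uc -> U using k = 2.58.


mean = (59.755 + 60.082 + 59.129 + 59.946 + 59.094 + 59.225 + 60.556 + 60.659 + 59.963 + 60.147 + 59.533 + 60.039) / 12 = 59.844
s = sqrt(sum((x - mean)^2)/(n-1)) = 0.51731299
u_A = s / sqrt(n) = 0.51731299 / sqrt(12) = 0.1493354
u_B1 = 1.149 / sqrt(3) = 0.66337546
u_B2 = 0.735 / sqrt(2) = 0.51972348
uc = sqrt(0.1493354^2 + 0.66337546^2 + 0.51972348^2) = 0.85585078
U = k * uc = 2.58 * 0.85585078
U = 2.2081

2.2081


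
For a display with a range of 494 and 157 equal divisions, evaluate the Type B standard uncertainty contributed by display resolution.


resolution = range / divisions
resolution = 494 / 157 = 3.1464968
u_res = resolution / (2*sqrt(3))
u_res = 3.1464968 / 3.4641016
u_res = 0.9083

0.9083


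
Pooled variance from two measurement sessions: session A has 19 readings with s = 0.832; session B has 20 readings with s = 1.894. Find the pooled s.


s_p = sqrt(((n1-1)*s1^2 + (n2-1)*s2^2) / (n1+n2-2))
numerator = (19-1)*0.832^2 + (20-1)*1.894^2 = 12.460032 + 68.157484 = 80.617516
denominator = 19 + 20 - 2 = 37
s_p^2 = 80.617516 / 37 = 2.1788518
s_p = sqrt(2.1788518) = 1.4761

1.4761


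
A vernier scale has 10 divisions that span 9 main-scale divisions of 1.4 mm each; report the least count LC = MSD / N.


LC = MSD / n_div
= 1.4 / 10
= 0.1400

0.1400


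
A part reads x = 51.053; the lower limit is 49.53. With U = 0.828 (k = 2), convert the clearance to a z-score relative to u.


u = U / k = 0.828 / 2 = 0.414
margin = |LSL - x| = |49.53 - 51.053| = 1.523
z = margin / u = 1.523 / 0.414
z = 3.6787

3.6787


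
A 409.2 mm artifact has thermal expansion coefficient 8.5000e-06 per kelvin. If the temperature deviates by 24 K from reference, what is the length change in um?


dL = L * alpha * dT
= 409.2 * 8.5000e-06 * 24
= 0.0834768 mm
dL_um = 0.0834768 * 1000 = 83.4768 um

83.4768


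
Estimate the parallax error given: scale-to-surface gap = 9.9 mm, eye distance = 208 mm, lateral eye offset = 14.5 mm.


error = h * offset / d
= 9.9 * 14.5 / 208
= 0.6901

0.6901


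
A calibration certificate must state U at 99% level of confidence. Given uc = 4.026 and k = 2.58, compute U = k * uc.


U = k * uc
U = 2.58 * 4.026
U = 10.3871

10.3871


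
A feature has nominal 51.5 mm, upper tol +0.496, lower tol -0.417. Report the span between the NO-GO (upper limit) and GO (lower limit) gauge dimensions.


GO = nominal - lower_tol (smallest hole = maximum material condition)
GO = 51.5 - 0.417 = 51.083
NO-GO = nominal + upper_tol (largest hole = least material condition)
NO-GO = 51.5 + 0.496 = 51.996
spread = NO-GO - GO = 51.996 - 51.083 = 0.9130

0.9130


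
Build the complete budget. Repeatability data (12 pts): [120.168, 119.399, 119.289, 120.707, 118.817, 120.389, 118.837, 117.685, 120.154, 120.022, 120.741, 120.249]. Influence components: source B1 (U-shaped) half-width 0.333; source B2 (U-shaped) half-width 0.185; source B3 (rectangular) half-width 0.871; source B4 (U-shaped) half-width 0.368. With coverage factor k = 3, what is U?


mean = (120.168 + 119.399 + 119.289 + 120.707 + 118.817 + 120.389 + 118.837 + 117.685 + 120.154 + 120.022 + 120.741 + 120.249) / 12 = 119.70475
s = sqrt(sum((x - mean)^2)/(n-1)) = 0.91684292
u_A = s / sqrt(n) = 0.91684292 / sqrt(12) = 0.26466975
u_B1 = 0.333 / sqrt(2) = 0.23546656
u_B2 = 0.185 / sqrt(2) = 0.13081475
u_B3 = 0.871 / sqrt(3) = 0.50287208
u_B4 = 0.368 / sqrt(2) = 0.2602153
uc = sqrt(0.26466975^2 + 0.23546656^2 + 0.13081475^2 + 0.50287208^2 + 0.2602153^2) = 0.68058755
U = k * uc = 3 * 0.68058755
U = 2.0418

2.0418


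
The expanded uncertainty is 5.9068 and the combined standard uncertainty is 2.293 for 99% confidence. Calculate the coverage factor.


k = U / uc
k = 5.9068 / 2.293
k = 2.576

2.576


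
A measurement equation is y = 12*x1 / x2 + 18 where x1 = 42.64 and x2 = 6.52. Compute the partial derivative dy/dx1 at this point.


y = 12*x1 / x2 + 18
dy/dx1 = 12/x2
Evaluate at x2 = 6.52: c1 = 12 / 6.52
c1 = 1.8405

1.8405


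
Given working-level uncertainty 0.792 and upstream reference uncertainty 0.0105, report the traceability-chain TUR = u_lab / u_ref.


TUR = u_lab / u_ref
= 0.792 / 0.0105
= 75.4286

75.4286


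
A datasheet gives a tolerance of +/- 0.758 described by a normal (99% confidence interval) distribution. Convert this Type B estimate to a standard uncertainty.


u_B = half_width / 2.576
u_B = 0.758 / 2.576
u_B = 0.2943

0.2943


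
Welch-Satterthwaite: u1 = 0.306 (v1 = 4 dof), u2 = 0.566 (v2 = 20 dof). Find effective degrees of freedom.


uc = sqrt(u1^2 + u2^2) = sqrt(0.306^2 + 0.566^2) = 0.6434221
v_eff = uc^4 / (u1^4/v1 + u2^4/v2)
= 0.6434221^4 / (0.306^4/4 + 0.566^4/20)
= 0.17138938 / 0.0073233235
v_eff = 23.4032

23.4032


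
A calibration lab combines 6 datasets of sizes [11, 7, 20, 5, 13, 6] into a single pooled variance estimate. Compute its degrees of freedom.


nu = sum_i (n_i - 1)
nu = ((11 - 1) + (7 - 1) + (20 - 1) + (5 - 1) + (13 - 1) + (6 - 1))
nu = 10 + 6 + 19 + 4 + 12 + 5
nu = 56

56


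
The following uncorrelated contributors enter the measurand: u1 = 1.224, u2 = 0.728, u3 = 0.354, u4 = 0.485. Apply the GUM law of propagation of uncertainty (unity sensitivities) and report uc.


uc = sqrt(1.224^2 + 0.728^2 + 0.354^2 + 0.485^2)
uc = sqrt(2.388701)
uc = 1.5455

1.5455


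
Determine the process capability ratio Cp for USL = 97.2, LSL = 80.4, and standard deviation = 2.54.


Cp = (USL - LSL) / (6 * sigma)
= (97.2 - 80.4) / (6 * 2.54)
= 16.8000 / 15.2400
= 1.1024

1.1024


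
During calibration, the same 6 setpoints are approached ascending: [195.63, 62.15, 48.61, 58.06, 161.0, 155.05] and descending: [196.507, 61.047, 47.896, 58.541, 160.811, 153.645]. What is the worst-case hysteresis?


|195.63 - 196.507| = 0.8770
|62.15 - 61.047| = 1.1030
|48.61 - 47.896| = 0.7140
|58.06 - 58.541| = 0.4810
|161.0 - 160.811| = 0.1890
|155.05 - 153.645| = 1.4050
hysteresis = max(diffs) = 1.4050

1.4050


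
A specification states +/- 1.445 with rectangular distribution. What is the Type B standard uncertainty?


u_B = half_width / sqrt(3)
u_B = 1.445 / 1.7320508
u_B = 0.8343

0.8343


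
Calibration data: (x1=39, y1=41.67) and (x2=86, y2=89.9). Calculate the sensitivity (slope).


slope = (y2 - y1) / (x2 - x1)
= (89.9 - 41.67) / (86 - 39)
= 48.2300 / 47
= 1.0262

1.0262


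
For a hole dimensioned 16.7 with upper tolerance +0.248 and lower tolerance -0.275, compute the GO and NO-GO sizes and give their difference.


GO = nominal - lower_tol (smallest hole = maximum material condition)
GO = 16.7 - 0.275 = 16.425
NO-GO = nominal + upper_tol (largest hole = least material condition)
NO-GO = 16.7 + 0.248 = 16.948
spread = NO-GO - GO = 16.948 - 16.425 = 0.5230

0.5230


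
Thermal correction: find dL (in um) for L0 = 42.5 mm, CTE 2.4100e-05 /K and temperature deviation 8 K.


dL = L * alpha * dT
= 42.5 * 2.4100e-05 * 8
= 0.0081940 mm
dL_um = 0.0081940 * 1000 = 8.1940 um

8.1940


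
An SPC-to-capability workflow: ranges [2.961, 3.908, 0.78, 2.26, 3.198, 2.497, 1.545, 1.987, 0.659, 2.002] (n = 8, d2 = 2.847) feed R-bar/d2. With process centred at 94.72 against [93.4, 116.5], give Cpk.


R_bar = (2.961 + 3.908 + 0.78 + 2.26 + 3.198 + 2.497 + 1.545 + 1.987 + 0.659 + 2.002) / 10 = 2.1797
sigma = R_bar / d2 = 2.1797 / 2.847 = 0.76561293
Cp = (USL - LSL)/(6*sigma) = (116.5 - 93.4)/(6*0.76561293) = 5.0287
Cpu = (116.5 - 94.72)/(3*0.76561293) = 9.4826
Cpl = (94.72 - 93.4)/(3*0.76561293) = 0.5747
Cpk = min(Cpu, Cpl) = 0.5747

0.5747


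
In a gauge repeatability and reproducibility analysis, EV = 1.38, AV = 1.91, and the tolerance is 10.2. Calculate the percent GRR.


GRR = sqrt(EV^2 + AV^2) = sqrt(1.38^2 + 1.91^2) = 2.3563743
%GRR = GRR / tol * 100 = 2.3563743 / 10.2 * 100
%GRR = 23.1017

23.1017


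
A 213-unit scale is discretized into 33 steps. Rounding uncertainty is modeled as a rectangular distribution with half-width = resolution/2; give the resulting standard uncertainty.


resolution = range / divisions
resolution = 213 / 33 = 6.4545455
u_res = resolution / (2*sqrt(3))
u_res = 6.4545455 / 3.4641016
u_res = 1.8633

1.8633


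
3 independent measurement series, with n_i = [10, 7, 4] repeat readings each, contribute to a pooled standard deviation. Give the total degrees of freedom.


nu = sum_i (n_i - 1)
nu = ((10 - 1) + (7 - 1) + (4 - 1))
nu = 9 + 6 + 3
nu = 18

18


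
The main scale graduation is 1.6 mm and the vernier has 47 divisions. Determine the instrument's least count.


LC = MSD / n_div
= 1.6 / 47
= 0.0340

0.0340


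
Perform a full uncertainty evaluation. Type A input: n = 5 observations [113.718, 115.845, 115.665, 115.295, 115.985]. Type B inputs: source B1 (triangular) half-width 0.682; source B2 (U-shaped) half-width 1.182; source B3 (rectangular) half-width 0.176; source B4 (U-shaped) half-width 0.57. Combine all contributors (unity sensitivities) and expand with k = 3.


mean = (113.718 + 115.845 + 115.665 + 115.295 + 115.985) / 5 = 115.3016
s = sqrt(sum((x - mean)^2)/(n-1)) = 0.92225419
u_A = s / sqrt(n) = 0.92225419 / sqrt(5) = 0.41244461
u_B1 = 0.682 / sqrt(6) = 0.27842533
u_B2 = 1.182 / sqrt(2) = 0.83580022
u_B3 = 0.176 / sqrt(3) = 0.10161365
u_B4 = 0.57 / sqrt(2) = 0.40305087
uc = sqrt(0.41244461^2 + 0.27842533^2 + 0.83580022^2 + 0.10161365^2 + 0.40305087^2) = 1.0578131
U = k * uc = 3 * 1.0578131
U = 3.1734

3.1734


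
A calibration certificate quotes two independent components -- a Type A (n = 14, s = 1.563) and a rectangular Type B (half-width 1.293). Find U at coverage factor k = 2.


u_A = s / sqrt(n) = 1.563 / sqrt(14) = 0.41772932
u_B = half_width / sqrt(3) = 1.293 / sqrt(3) = 0.7465139
uc = sqrt(u_A^2 + u_B^2) = sqrt(0.41772932^2 + 0.7465139^2) = 0.85544187
U = k * uc = 2 * 0.85544187
U = 1.7109

1.7109


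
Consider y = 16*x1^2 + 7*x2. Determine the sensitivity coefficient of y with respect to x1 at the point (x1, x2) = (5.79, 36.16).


y = 16*x1^2 + 7*x2
dy/dx1 = 2*16*x1
Evaluate at x1 = 5.79: c1 = 32 * 5.79
c1 = 185.2800

185.2800


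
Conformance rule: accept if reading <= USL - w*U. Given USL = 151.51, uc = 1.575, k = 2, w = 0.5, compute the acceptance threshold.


U = k * uc = 2 * 1.575 = 3.15
guard band g = w * U = 0.5 * 3.15 = 1.575
AL = USL - g = 151.51 - 1.575
AL = 149.9350

149.9350


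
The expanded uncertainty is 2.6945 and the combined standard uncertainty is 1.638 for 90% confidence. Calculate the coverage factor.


k = U / uc
k = 2.6945 / 1.638
k = 1.645

1.645


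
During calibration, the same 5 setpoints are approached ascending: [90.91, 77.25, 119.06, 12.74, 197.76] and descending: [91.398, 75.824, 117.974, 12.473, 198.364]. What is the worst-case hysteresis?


|90.91 - 91.398| = 0.4880
|77.25 - 75.824| = 1.4260
|119.06 - 117.974| = 1.0860
|12.74 - 12.473| = 0.2670
|197.76 - 198.364| = 0.6040
hysteresis = max(diffs) = 1.4260

1.4260


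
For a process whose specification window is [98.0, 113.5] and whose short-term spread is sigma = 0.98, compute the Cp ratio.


Cp = (USL - LSL) / (6 * sigma)
= (113.5 - 98.0) / (6 * 0.98)
= 15.5000 / 5.8800
= 2.6361

2.6361


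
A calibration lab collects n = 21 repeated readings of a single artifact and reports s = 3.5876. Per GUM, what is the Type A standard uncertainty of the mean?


u_A = s / sqrt(n)
u_A = 3.5876 / sqrt(21)
u_A = 3.5876 / 4.5825757
u_A = 0.7829

0.7829


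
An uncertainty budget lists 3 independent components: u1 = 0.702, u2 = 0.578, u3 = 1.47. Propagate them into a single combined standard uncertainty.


uc = sqrt(0.702^2 + 0.578^2 + 1.47^2)
uc = sqrt(2.987788)
uc = 1.7285

1.7285


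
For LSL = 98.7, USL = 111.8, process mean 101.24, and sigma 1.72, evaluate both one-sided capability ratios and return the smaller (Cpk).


Cpu = (USL - mean) / (3*sigma) = (111.8 - 101.24) / (3*1.72) = 2.0465
Cpl = (mean - LSL) / (3*sigma) = (101.24 - 98.7) / (3*1.72) = 0.4922
Cpk = min(Cpu, Cpl) = 0.4922

0.4922


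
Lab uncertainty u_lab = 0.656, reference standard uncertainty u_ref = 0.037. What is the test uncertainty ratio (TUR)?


TUR = u_lab / u_ref
= 0.656 / 0.037
= 17.7297

17.7297


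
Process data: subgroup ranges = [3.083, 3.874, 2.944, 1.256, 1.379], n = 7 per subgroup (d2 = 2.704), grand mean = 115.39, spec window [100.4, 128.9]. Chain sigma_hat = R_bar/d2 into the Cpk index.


R_bar = (3.083 + 3.874 + 2.944 + 1.256 + 1.379) / 5 = 2.5072
sigma = R_bar / d2 = 2.5072 / 2.704 = 0.92721893
Cp = (USL - LSL)/(6*sigma) = (128.9 - 100.4)/(6*0.92721893) = 5.1228
Cpu = (128.9 - 115.39)/(3*0.92721893) = 4.8568
Cpl = (115.39 - 100.4)/(3*0.92721893) = 5.3889
Cpk = min(Cpu, Cpl) = 4.8568

4.8568


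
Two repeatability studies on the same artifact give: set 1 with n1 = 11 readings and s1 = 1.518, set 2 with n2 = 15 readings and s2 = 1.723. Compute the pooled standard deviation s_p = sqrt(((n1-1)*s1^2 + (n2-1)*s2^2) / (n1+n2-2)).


s_p = sqrt(((n1-1)*s1^2 + (n2-1)*s2^2) / (n1+n2-2))
numerator = (11-1)*1.518^2 + (15-1)*1.723^2 = 23.04324 + 41.562206 = 64.605446
denominator = 11 + 15 - 2 = 24
s_p^2 = 64.605446 / 24 = 2.6918936
s_p = sqrt(2.6918936) = 1.6407

1.6407


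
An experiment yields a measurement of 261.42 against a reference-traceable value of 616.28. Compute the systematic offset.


Systematic error = measured - true
= 261.42 - 616.28
= -354.8600

-354.8600


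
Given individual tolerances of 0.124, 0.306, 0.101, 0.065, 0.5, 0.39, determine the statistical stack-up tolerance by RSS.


RSS = sqrt(0.124^2 + 0.306^2 + 0.101^2 + 0.065^2 + 0.5^2 + 0.39^2)
= sqrt(0.525538)
= 0.7249

0.7249


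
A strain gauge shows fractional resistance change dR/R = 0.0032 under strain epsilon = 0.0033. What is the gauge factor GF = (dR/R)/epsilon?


GF = (dR/R) / epsilon
= 0.0032 / 0.0033
= 0.9697

0.9697


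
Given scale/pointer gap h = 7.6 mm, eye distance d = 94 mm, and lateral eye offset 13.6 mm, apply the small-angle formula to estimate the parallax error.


error = h * offset / d
= 7.6 * 13.6 / 94
= 1.0996

1.0996


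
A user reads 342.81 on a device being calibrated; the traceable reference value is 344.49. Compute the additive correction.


Correction = standard - reading
= 344.49 - 342.81
= 1.6800

1.6800


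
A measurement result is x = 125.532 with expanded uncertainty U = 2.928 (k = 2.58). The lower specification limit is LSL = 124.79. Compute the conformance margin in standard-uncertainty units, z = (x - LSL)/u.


u = U / k = 2.928 / 2.58 = 1.1348837
margin = |LSL - x| = |124.79 - 125.532| = 0.742
z = margin / u = 0.742 / 1.1348837
z = 0.6538

0.6538


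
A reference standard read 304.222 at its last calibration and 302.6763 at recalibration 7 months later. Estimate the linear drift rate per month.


rate = (v2 - v1) / months
= (302.6763 - 304.222) / 7
= -1.5457 / 7
= -0.2208

-0.2208


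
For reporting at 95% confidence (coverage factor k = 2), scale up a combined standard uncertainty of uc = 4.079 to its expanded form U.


U = k * uc
U = 2 * 4.079
U = 8.1580

8.1580


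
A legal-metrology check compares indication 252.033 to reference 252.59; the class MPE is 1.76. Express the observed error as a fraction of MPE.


e = indication - reference = 252.033 - 252.59 = -0.5570
|e| = 0.5570
ratio = |e| / MPE = 0.5570 / 1.76
ratio = 0.3165

0.3165


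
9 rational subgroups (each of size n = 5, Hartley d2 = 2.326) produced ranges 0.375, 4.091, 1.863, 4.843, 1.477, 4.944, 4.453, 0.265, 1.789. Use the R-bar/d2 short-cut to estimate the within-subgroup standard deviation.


R_bar = (0.375 + 4.091 + 1.863 + 4.843 + 1.477 + 4.944 + 4.453 + 0.265 + 1.789) / 9
R_bar = 24.1 / 9 = 2.6777778
sigma_hat = R_bar / d2 = 2.6777778 / 2.326 = 1.1512

1.1512


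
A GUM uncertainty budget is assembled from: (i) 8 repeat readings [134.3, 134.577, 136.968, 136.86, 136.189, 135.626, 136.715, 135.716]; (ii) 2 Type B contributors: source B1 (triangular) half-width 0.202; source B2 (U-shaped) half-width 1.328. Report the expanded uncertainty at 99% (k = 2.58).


mean = (134.3 + 134.577 + 136.968 + 136.86 + 136.189 + 135.626 + 136.715 + 135.716) / 8 = 135.868875
s = sqrt(sum((x - mean)^2)/(n-1)) = 1.0156969
u_A = s / sqrt(n) = 1.0156969 / sqrt(8) = 0.35910308
u_B1 = 0.202 / sqrt(6) = 0.082466155
u_B2 = 1.328 / sqrt(2) = 0.93903781
uc = sqrt(0.35910308^2 + 0.082466155^2 + 0.93903781^2) = 1.0087357
U = k * uc = 2.58 * 1.0087357
U = 2.6025

2.6025


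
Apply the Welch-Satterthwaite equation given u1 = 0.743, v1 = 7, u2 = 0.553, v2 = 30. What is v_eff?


uc = sqrt(u1^2 + u2^2) = sqrt(0.743^2 + 0.553^2) = 0.92620624
v_eff = uc^4 / (u1^4/v1 + u2^4/v2)
= 0.92620624^4 / (0.743^4/7 + 0.553^4/30)
= 0.73592035 / 0.046654176
v_eff = 15.7739

15.7739


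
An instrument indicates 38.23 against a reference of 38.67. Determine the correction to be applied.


Correction = standard - reading
= 38.67 - 38.23
= 0.4400

0.4400


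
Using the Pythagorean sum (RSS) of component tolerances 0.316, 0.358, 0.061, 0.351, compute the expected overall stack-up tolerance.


RSS = sqrt(0.316^2 + 0.358^2 + 0.061^2 + 0.351^2)
= sqrt(0.354942)
= 0.5958

0.5958


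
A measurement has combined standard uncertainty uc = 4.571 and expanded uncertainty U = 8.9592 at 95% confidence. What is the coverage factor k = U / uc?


k = U / uc
k = 8.9592 / 4.571
k = 1.96

1.96


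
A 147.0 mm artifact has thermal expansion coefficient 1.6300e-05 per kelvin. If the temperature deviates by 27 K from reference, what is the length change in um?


dL = L * alpha * dT
= 147.0 * 1.6300e-05 * 27
= 0.0646947 mm
dL_um = 0.0646947 * 1000 = 64.6947 um

64.6947


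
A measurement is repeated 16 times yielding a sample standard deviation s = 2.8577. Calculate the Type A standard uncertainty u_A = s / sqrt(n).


u_A = s / sqrt(n)
u_A = 2.8577 / sqrt(16)
u_A = 2.8577 / 4
u_A = 0.7144

0.7144


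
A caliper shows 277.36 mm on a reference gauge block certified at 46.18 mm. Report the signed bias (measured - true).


Systematic error = measured - true
= 277.36 - 46.18
= 231.1800

231.1800


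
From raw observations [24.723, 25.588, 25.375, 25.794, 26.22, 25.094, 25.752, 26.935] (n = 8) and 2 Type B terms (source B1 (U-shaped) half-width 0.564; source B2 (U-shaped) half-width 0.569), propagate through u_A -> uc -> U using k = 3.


mean = (24.723 + 25.588 + 25.375 + 25.794 + 26.22 + 25.094 + 25.752 + 26.935) / 8 = 25.685125
s = sqrt(sum((x - mean)^2)/(n-1)) = 0.6808953
u_A = s / sqrt(n) = 0.6808953 / sqrt(8) = 0.24073284
u_B1 = 0.564 / sqrt(2) = 0.39880822
u_B2 = 0.569 / sqrt(2) = 0.40234376
uc = sqrt(0.24073284^2 + 0.39880822^2 + 0.40234376^2) = 0.61553294
U = k * uc = 3 * 0.61553294
U = 1.8466

1.8466


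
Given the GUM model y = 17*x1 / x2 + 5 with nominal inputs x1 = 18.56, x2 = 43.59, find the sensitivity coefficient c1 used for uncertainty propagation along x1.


y = 17*x1 / x2 + 5
dy/dx1 = 17/x2
Evaluate at x2 = 43.59: c1 = 17 / 43.59
c1 = 0.3900

0.3900


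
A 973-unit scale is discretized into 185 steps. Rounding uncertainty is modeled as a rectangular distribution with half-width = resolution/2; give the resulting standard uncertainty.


resolution = range / divisions
resolution = 973 / 185 = 5.2594595
u_res = resolution / (2*sqrt(3))
u_res = 5.2594595 / 3.4641016
u_res = 1.5183

1.5183


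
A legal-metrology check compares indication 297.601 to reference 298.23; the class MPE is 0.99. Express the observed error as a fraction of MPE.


e = indication - reference = 297.601 - 298.23 = -0.6290
|e| = 0.6290
ratio = |e| / MPE = 0.6290 / 0.99
ratio = 0.6354

0.6354


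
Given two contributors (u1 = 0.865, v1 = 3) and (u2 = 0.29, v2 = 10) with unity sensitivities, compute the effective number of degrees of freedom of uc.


uc = sqrt(u1^2 + u2^2) = sqrt(0.865^2 + 0.29^2) = 0.91231848
v_eff = uc^4 / (u1^4/v1 + u2^4/v2)
= 0.91231848^4 / (0.865^4/3 + 0.29^4/10)
= 0.69276492 / 0.18732083
v_eff = 3.6983

3.6983


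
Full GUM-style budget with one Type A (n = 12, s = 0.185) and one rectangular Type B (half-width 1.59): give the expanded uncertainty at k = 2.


u_A = s / sqrt(n) = 0.185 / sqrt(12) = 0.0534049
u_B = half_width / sqrt(3) = 1.59 / sqrt(3) = 0.91798693
uc = sqrt(u_A^2 + u_B^2) = sqrt(0.0534049^2 + 0.91798693^2) = 0.91953906
U = k * uc = 2 * 0.91953906
U = 1.8391

1.8391


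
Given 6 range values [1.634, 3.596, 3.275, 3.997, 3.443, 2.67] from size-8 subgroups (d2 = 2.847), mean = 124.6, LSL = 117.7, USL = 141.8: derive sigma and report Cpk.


R_bar = (1.634 + 3.596 + 3.275 + 3.997 + 3.443 + 2.67) / 6 = 3.1025
sigma = R_bar / d2 = 3.1025 / 2.847 = 1.0897436
Cp = (USL - LSL)/(6*sigma) = (141.8 - 117.7)/(6*1.0897436) = 3.6859
Cpu = (141.8 - 124.6)/(3*1.0897436) = 5.2612
Cpl = (124.6 - 117.7)/(3*1.0897436) = 2.1106
Cpk = min(Cpu, Cpl) = 2.1106

2.1106


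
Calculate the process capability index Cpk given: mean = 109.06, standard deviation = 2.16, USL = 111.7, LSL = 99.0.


Cpu = (USL - mean) / (3*sigma) = (111.7 - 109.06) / (3*2.16) = 0.4074
Cpl = (mean - LSL) / (3*sigma) = (109.06 - 99.0) / (3*2.16) = 1.5525
Cpk = min(Cpu, Cpl) = 0.4074

0.4074


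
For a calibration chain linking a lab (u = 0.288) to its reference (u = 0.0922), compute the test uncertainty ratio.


TUR = u_lab / u_ref
= 0.288 / 0.0922
= 3.1236

3.1236


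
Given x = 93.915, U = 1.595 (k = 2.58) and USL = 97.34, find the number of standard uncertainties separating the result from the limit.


u = U / k = 1.595 / 2.58 = 0.61821705
margin = |USL - x| = |97.34 - 93.915| = 3.425
z = margin / u = 3.425 / 0.61821705
z = 5.5401

5.5401


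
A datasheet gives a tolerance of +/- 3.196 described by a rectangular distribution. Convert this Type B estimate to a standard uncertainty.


u_B = half_width / sqrt(3)
u_B = 3.196 / 1.7320508
u_B = 1.8452

1.8452


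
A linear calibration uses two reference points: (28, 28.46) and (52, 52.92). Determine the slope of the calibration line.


slope = (y2 - y1) / (x2 - x1)
= (52.92 - 28.46) / (52 - 28)
= 24.4600 / 24
= 1.0192

1.0192


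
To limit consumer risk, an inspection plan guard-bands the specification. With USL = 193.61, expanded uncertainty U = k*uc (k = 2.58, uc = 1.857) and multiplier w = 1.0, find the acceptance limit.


U = k * uc = 2.58 * 1.857 = 4.79106
guard band g = w * U = 1.0 * 4.79106 = 4.79106
AL = USL - g = 193.61 - 4.79106
AL = 188.8189

188.8189


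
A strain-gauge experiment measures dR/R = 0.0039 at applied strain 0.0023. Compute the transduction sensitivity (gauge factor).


GF = (dR/R) / epsilon
= 0.0039 / 0.0023
= 1.6957

1.6957


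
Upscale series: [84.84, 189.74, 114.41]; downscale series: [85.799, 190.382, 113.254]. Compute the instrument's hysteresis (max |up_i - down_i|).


|84.84 - 85.799| = 0.9590
|189.74 - 190.382| = 0.6420
|114.41 - 113.254| = 1.1560
hysteresis = max(diffs) = 1.1560

1.1560


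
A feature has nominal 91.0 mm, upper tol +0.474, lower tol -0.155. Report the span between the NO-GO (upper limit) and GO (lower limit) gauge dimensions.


GO = nominal - lower_tol (smallest hole = maximum material condition)
GO = 91.0 - 0.155 = 90.845
NO-GO = nominal + upper_tol (largest hole = least material condition)
NO-GO = 91.0 + 0.474 = 91.474
spread = NO-GO - GO = 91.474 - 90.845 = 0.6290

0.6290


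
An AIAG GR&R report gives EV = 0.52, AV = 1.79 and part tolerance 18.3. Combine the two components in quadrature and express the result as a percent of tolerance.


GRR = sqrt(EV^2 + AV^2) = sqrt(0.52^2 + 1.79^2) = 1.8640011
%GRR = GRR / tol * 100 = 1.8640011 / 18.3 * 100
%GRR = 10.1858

10.1858


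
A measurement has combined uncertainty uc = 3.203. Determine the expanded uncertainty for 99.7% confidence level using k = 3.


U = k * uc
U = 3 * 3.203
U = 9.6090

9.6090


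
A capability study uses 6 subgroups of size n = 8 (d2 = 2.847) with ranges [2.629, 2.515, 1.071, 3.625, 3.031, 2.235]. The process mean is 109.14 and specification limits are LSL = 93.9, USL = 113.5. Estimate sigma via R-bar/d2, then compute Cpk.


R_bar = (2.629 + 2.515 + 1.071 + 3.625 + 3.031 + 2.235) / 6 = 2.5176667
sigma = R_bar / d2 = 2.5176667 / 2.847 = 0.88432269
Cp = (USL - LSL)/(6*sigma) = (113.5 - 93.9)/(6*0.88432269) = 3.6940
Cpu = (113.5 - 109.14)/(3*0.88432269) = 1.6434
Cpl = (109.14 - 93.9)/(3*0.88432269) = 5.7445
Cpk = min(Cpu, Cpl) = 1.6434

1.6434


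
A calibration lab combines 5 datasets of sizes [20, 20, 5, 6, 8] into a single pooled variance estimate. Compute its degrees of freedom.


nu = sum_i (n_i - 1)
nu = ((20 - 1) + (20 - 1) + (5 - 1) + (6 - 1) + (8 - 1))
nu = 19 + 19 + 4 + 5 + 7
nu = 54

54


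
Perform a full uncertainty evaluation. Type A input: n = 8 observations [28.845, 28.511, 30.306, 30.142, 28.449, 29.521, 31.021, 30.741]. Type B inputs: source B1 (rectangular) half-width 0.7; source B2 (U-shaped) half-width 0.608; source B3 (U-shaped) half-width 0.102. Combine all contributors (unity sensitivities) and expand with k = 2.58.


mean = (28.845 + 28.511 + 30.306 + 30.142 + 28.449 + 29.521 + 31.021 + 30.741) / 8 = 29.692
s = sqrt(sum((x - mean)^2)/(n-1)) = 1.0094269
u_A = s / sqrt(n) = 1.0094269 / sqrt(8) = 0.3568863
u_B1 = 0.7 / sqrt(3) = 0.40414519
u_B2 = 0.608 / sqrt(2) = 0.42992092
u_B3 = 0.102 / sqrt(2) = 0.072124892
uc = sqrt(0.3568863^2 + 0.40414519^2 + 0.42992092^2 + 0.072124892^2) = 0.69335068
U = k * uc = 2.58 * 0.69335068
U = 1.7888

1.7888


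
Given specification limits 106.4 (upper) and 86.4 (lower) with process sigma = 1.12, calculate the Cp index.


Cp = (USL - LSL) / (6 * sigma)
= (106.4 - 86.4) / (6 * 1.12)
= 20.0000 / 6.7200
= 2.9762

2.9762


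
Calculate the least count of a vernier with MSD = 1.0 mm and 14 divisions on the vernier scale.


LC = MSD / n_div
= 1.0 / 14
= 0.0714

0.0714


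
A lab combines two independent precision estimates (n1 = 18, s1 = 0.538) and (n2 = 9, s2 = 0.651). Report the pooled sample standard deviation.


s_p = sqrt(((n1-1)*s1^2 + (n2-1)*s2^2) / (n1+n2-2))
numerator = (18-1)*0.538^2 + (9-1)*0.651^2 = 4.920548 + 3.390408 = 8.310956
denominator = 18 + 9 - 2 = 25
s_p^2 = 8.310956 / 25 = 0.33243824
s_p = sqrt(0.33243824) = 0.5766

0.5766


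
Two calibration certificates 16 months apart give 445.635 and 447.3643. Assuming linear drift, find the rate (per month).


rate = (v2 - v1) / months
= (447.3643 - 445.635) / 16
= 1.7293 / 16
= 0.1081

0.1081


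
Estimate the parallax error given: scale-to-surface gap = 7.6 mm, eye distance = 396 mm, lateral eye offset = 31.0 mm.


error = h * offset / d
= 7.6 * 31.0 / 396
= 0.5949

0.5949


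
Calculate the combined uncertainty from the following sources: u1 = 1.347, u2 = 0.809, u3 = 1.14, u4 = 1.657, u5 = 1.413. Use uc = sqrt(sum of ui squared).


uc = sqrt(1.347^2 + 0.809^2 + 1.14^2 + 1.657^2 + 1.413^2)
uc = sqrt(8.510708)
uc = 2.9173

2.9173


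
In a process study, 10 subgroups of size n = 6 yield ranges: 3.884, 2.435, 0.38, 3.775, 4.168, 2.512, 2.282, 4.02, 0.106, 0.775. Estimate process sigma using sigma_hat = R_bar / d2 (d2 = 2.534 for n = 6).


R_bar = (3.884 + 2.435 + 0.38 + 3.775 + 4.168 + 2.512 + 2.282 + 4.02 + 0.106 + 0.775) / 10
R_bar = 24.337 / 10 = 2.4337
sigma_hat = R_bar / d2 = 2.4337 / 2.534 = 0.9604

0.9604


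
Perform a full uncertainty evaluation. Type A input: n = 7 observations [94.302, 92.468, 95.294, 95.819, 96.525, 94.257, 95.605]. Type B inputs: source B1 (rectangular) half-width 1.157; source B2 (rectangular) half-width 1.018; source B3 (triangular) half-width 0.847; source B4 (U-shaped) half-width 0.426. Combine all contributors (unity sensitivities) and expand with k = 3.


mean = (94.302 + 92.468 + 95.294 + 95.819 + 96.525 + 94.257 + 95.605) / 7 = 94.89571429
s = sqrt(sum((x - mean)^2)/(n-1)) = 1.3430683
u_A = s / sqrt(n) = 1.3430683 / sqrt(7) = 0.5076321
u_B1 = 1.157 / sqrt(3) = 0.66799426
u_B2 = 1.018 / sqrt(3) = 0.58774257
u_B3 = 0.847 / sqrt(6) = 0.3457863
u_B4 = 0.426 / sqrt(2) = 0.30122749
uc = sqrt(0.5076321^2 + 0.66799426^2 + 0.58774257^2 + 0.3457863^2 + 0.30122749^2) = 1.1223432
U = k * uc = 3 * 1.1223432
U = 3.3670

3.3670


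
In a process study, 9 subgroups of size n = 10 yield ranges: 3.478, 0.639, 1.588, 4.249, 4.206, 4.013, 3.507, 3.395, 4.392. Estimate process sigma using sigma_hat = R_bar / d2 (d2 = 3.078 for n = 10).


R_bar = (3.478 + 0.639 + 1.588 + 4.249 + 4.206 + 4.013 + 3.507 + 3.395 + 4.392) / 9
R_bar = 29.467 / 9 = 3.2741111
sigma_hat = R_bar / d2 = 3.2741111 / 3.078 = 1.0637

1.0637


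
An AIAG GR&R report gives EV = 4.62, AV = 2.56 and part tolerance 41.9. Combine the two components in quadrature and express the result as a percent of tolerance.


GRR = sqrt(EV^2 + AV^2) = sqrt(4.62^2 + 2.56^2) = 5.2818557
%GRR = GRR / tol * 100 = 5.2818557 / 41.9 * 100
%GRR = 12.6059

12.6059


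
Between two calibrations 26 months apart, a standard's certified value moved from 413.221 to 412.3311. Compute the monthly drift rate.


rate = (v2 - v1) / months
= (412.3311 - 413.221) / 26
= -0.8899 / 26
= -0.0342

-0.0342


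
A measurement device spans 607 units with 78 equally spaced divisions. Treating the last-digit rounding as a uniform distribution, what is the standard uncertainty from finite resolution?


resolution = range / divisions
resolution = 607 / 78 = 7.7820513
u_res = resolution / (2*sqrt(3))
u_res = 7.7820513 / 3.4641016
u_res = 2.2465

2.2465


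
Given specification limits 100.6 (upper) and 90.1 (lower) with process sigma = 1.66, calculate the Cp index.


Cp = (USL - LSL) / (6 * sigma)
= (100.6 - 90.1) / (6 * 1.66)
= 10.5000 / 9.9600
= 1.0542

1.0542


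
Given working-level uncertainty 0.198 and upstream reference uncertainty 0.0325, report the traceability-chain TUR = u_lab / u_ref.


TUR = u_lab / u_ref
= 0.198 / 0.0325
= 6.0923

6.0923


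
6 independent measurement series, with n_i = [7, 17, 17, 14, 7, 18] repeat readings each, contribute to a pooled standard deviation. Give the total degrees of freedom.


nu = sum_i (n_i - 1)
nu = ((7 - 1) + (17 - 1) + (17 - 1) + (14 - 1) + (7 - 1) + (18 - 1))
nu = 6 + 16 + 16 + 13 + 6 + 17
nu = 74

74


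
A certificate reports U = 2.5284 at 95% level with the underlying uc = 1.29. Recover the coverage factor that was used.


k = U / uc
k = 2.5284 / 1.29
k = 1.96

1.96


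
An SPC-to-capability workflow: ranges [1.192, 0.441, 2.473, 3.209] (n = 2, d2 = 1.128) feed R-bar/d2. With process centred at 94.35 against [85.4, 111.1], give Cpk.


R_bar = (1.192 + 0.441 + 2.473 + 3.209) / 4 = 1.82875
sigma = R_bar / d2 = 1.82875 / 1.128 = 1.6212323
Cp = (USL - LSL)/(6*sigma) = (111.1 - 85.4)/(6*1.6212323) = 2.6420
Cpu = (111.1 - 94.35)/(3*1.6212323) = 3.4439
Cpl = (94.35 - 85.4)/(3*1.6212323) = 1.8402
Cpk = min(Cpu, Cpl) = 1.8402

1.8402


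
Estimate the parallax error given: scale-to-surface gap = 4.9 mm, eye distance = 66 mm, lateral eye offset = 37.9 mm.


error = h * offset / d
= 4.9 * 37.9 / 66
= 2.8138

2.8138


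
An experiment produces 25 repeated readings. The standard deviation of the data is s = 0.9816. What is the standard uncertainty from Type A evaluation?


u_A = s / sqrt(n)
u_A = 0.9816 / sqrt(25)
u_A = 0.9816 / 5
u_A = 0.1963

0.1963


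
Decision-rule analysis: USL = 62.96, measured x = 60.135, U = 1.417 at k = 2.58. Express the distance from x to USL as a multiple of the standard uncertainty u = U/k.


u = U / k = 1.417 / 2.58 = 0.54922481
margin = |USL - x| = |62.96 - 60.135| = 2.825
z = margin / u = 2.825 / 0.54922481
z = 5.1436

5.1436


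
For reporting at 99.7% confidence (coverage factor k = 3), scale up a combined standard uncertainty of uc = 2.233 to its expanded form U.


U = k * uc
U = 3 * 2.233
U = 6.6990

6.6990


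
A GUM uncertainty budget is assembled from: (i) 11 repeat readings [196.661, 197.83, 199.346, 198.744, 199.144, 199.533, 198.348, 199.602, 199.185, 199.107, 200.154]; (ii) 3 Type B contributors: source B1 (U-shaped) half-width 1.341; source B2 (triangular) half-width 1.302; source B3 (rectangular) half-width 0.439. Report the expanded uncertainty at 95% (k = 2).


mean = (196.661 + 197.83 + 199.346 + 198.744 + 199.144 + 199.533 + 198.348 + 199.602 + 199.185 + 199.107 + 200.154) / 11 = 198.8776364
s = sqrt(sum((x - mean)^2)/(n-1)) = 0.96592415
u_A = s / sqrt(n) = 0.96592415 / sqrt(11) = 0.29123709
u_B1 = 1.341 / sqrt(2) = 0.94823019
u_B2 = 1.302 / sqrt(6) = 0.53153927
u_B3 = 0.439 / sqrt(3) = 0.25345677
uc = sqrt(0.29123709^2 + 0.94823019^2 + 0.53153927^2 + 0.25345677^2) = 1.1535744
U = k * uc = 2 * 1.1535744
U = 2.3071

2.3071


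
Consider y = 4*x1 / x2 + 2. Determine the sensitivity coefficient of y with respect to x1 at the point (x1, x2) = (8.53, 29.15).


y = 4*x1 / x2 + 2
dy/dx1 = 4/x2
Evaluate at x2 = 29.15: c1 = 4 / 29.15
c1 = 0.1372

0.1372


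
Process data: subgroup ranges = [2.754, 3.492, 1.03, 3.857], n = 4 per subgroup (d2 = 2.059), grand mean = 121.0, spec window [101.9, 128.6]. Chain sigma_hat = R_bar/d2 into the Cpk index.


R_bar = (2.754 + 3.492 + 1.03 + 3.857) / 4 = 2.78325
sigma = R_bar / d2 = 2.78325 / 2.059 = 1.3517484
Cp = (USL - LSL)/(6*sigma) = (128.6 - 101.9)/(6*1.3517484) = 3.2920
Cpu = (128.6 - 121.0)/(3*1.3517484) = 1.8741
Cpl = (121.0 - 101.9)/(3*1.3517484) = 4.7099
Cpk = min(Cpu, Cpl) = 1.8741

1.8741


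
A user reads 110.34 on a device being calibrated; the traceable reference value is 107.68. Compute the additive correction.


Correction = standard - reading
= 107.68 - 110.34
= -2.6600

-2.6600


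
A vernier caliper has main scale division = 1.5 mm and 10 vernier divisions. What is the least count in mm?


LC = MSD / n_div
= 1.5 / 10
= 0.1500

0.1500


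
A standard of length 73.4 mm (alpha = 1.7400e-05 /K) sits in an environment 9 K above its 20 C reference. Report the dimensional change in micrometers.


dL = L * alpha * dT
= 73.4 * 1.7400e-05 * 9
= 0.0114944 mm
dL_um = 0.0114944 * 1000 = 11.4944 um

11.4944


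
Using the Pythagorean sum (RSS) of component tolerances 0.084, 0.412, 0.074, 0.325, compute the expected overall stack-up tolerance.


RSS = sqrt(0.084^2 + 0.412^2 + 0.074^2 + 0.325^2)
= sqrt(0.287901)
= 0.5366

0.5366


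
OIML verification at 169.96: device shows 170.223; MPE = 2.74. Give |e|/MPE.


e = indication - reference = 170.223 - 169.96 = 0.2630
|e| = 0.2630
ratio = |e| / MPE = 0.2630 / 2.74
ratio = 0.0960

0.0960


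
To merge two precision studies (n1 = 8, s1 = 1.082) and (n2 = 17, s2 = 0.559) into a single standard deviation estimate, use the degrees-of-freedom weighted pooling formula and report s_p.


s_p = sqrt(((n1-1)*s1^2 + (n2-1)*s2^2) / (n1+n2-2))
numerator = (8-1)*1.082^2 + (17-1)*0.559^2 = 8.195068 + 4.999696 = 13.194764
denominator = 8 + 17 - 2 = 23
s_p^2 = 13.194764 / 23 = 0.57368539
s_p = sqrt(0.57368539) = 0.7574

0.7574


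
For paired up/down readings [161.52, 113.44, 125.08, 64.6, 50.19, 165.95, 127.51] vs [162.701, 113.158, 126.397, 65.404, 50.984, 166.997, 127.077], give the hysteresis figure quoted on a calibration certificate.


|161.52 - 162.701| = 1.1810
|113.44 - 113.158| = 0.2820
|125.08 - 126.397| = 1.3170
|64.6 - 65.404| = 0.8040
|50.19 - 50.984| = 0.7940
|165.95 - 166.997| = 1.0470
|127.51 - 127.077| = 0.4330
hysteresis = max(diffs) = 1.3170

1.3170
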